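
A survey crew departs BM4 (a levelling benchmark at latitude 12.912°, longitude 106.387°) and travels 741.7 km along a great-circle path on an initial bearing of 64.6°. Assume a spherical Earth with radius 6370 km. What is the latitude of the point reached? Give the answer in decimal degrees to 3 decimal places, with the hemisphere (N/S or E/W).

15.695°N

δ = d/R = 741.7/6370 = 0.116436 rad
φ₂ = arcsin(sin φ₁ cos δ + cos φ₁ sin δ cos θ)
   = arcsin(0.22345·0.99323 + 0.97471·0.11617·0.42894) = 15.69474°
λ₂ = λ₁ + atan2(sin θ sin δ cos φ₁, cos δ − sin φ₁ sin φ₂) = 112.64512°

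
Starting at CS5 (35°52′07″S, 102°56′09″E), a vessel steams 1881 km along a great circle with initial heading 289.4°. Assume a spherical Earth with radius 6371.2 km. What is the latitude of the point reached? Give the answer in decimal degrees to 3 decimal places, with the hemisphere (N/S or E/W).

CS5: φ = -35.86861°, λ = +102.93583°
δ = d/R = 1881/6371.2 = 0.295235 rad
φ₂ = arcsin(sin φ₁ cos δ + cos φ₁ sin δ cos θ)
   = arcsin(-0.58593·0.95673 + 0.81036·0.29096·0.33216) = -28.83301°
λ₂ = λ₁ + atan2(sin θ sin δ cos φ₁, cos δ − sin φ₁ sin φ₂) = 84.67869°

28.833°S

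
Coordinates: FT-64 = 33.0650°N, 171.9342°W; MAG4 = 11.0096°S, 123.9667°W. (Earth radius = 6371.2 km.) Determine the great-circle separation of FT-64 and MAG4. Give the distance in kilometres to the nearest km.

7058 km

Δφ = -44.0746°,  Δλ = 47.9675°
a = sin²(Δφ/2) + cos φ₁ cos φ₂ sin²(Δλ/2) = 0.276701
c = 2·arcsin(√a) = 1.107836 rad = 63.4743°
d = R·c = 6371.2 × 1.107836 = 7058.2 km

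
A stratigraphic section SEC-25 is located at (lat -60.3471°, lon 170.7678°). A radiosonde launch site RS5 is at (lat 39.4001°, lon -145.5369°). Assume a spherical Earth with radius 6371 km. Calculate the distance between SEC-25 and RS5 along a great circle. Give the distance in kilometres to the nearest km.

11784 km

Δφ = 99.7472°,  Δλ = 43.6953°
a = sin²(Δφ/2) + cos φ₁ cos φ₂ sin²(Δλ/2) = 0.637595
c = 2·arcsin(√a) = 1.849584 rad = 105.9734°
d = R·c = 6371 × 1.849584 = 11783.7 km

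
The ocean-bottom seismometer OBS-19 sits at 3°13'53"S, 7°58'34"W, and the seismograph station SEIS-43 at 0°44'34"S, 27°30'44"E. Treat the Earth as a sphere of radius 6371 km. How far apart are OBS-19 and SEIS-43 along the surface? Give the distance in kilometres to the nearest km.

3953 km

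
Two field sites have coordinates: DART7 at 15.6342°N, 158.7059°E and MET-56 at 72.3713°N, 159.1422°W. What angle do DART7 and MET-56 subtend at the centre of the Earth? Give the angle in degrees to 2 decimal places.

61.77°

Δφ = 56.7371°,  Δλ = 42.1519°
a = sin²(Δφ/2) + cos φ₁ cos φ₂ sin²(Δλ/2) = 0.263473
c = 2·arcsin(√a) = 1.078043 rad = 61.7673°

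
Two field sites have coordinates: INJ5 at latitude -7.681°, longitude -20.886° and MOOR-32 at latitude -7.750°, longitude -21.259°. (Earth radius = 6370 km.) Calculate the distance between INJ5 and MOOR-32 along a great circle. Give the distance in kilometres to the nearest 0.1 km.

Δφ = -0.0690°,  Δλ = -0.3730°
a = sin²(Δφ/2) + cos φ₁ cos φ₂ sin²(Δλ/2) = 0.000011
c = 2·arcsin(√a) = 0.006563 rad = 0.3760°
d = R·c = 6370 × 0.006563 = 41.8 km

41.8 km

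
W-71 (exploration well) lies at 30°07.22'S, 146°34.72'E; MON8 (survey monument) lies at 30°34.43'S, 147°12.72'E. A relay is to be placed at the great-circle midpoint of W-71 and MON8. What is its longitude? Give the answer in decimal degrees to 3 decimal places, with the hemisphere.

146.895°E

W-71: φ = -30.12033°, λ = +146.57867°
MON8: φ = -30.57383°, λ = +147.21200°
Bx = cos φ₂ cos Δλ = 0.860922,  By = cos φ₂ sin Δλ = 0.009517
φₘ = atan2(sin φ₁ + sin φ₂, √((cos φ₁ + Bx)² + By²)) = -30.34746°
λₘ = λ₁ + atan2(By, cos φ₁ + Bx) = 146.89460°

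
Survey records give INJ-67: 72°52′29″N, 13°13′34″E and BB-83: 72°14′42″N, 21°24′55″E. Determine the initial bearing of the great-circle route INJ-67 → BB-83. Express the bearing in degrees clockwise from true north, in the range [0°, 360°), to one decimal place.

100.5°

INJ-67: φ = +72.87472°, λ = +13.22611°
BB-83: φ = +72.24500°, λ = +21.41528°
Δλ = 8.1892°
y = sin Δλ · cos φ₂ = 0.043437
x = cos φ₁ sin φ₂ − sin φ₁ cos φ₂ cos Δλ = -0.008019
θ = atan2(y, x) = 100.4595° → 100.4595° (mod 360°)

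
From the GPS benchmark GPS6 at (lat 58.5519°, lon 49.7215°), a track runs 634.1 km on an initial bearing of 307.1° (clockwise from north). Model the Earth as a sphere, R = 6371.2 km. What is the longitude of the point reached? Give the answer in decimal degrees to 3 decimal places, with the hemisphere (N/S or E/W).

δ = d/R = 634.1/6371.2 = 0.099526 rad
φ₂ = arcsin(sin φ₁ cos δ + cos φ₁ sin δ cos θ)
   = arcsin(0.85311·0.99505 + 0.52173·0.09936·0.60321) = 61.66184°
λ₂ = λ₁ + atan2(sin θ sin δ cos φ₁, cos δ − sin φ₁ sin φ₂) = 40.11067°

40.111°E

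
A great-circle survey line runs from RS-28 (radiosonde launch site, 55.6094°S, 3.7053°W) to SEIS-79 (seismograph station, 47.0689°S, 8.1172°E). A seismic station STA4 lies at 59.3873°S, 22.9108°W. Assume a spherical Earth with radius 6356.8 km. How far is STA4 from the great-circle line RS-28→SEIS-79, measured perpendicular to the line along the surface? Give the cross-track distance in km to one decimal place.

δ₁₃ = central angle RS-28→STA4 = 0.190979 rad  (haversine)
θ₁₃ = bearing RS-28→STA4 = 241.945°,  θ₁₂ = bearing RS-28→SEIS-79 = 45.615°
dₓₜ = R·arcsin(sin δ₁₃ · sin(θ₁₃ − θ₁₂)) = 6356.8·arcsin(0.18982·sin(196.330°)) = -339.438 km
|dₓₜ| = 339.438 km

339.4 km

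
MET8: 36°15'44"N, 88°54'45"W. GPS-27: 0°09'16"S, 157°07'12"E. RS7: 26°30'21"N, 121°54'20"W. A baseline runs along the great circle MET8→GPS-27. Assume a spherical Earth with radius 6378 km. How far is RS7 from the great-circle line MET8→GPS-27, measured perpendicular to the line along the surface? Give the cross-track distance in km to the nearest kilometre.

1312 km

MET8: φ = +36.26222°, λ = -88.91250°
GPS-27: φ = -0.15444°, λ = +157.12000°
RS7: φ = +26.50583°, λ = -121.90556°
δ₁₃ = central angle MET8→RS7 = 0.517265 rad  (haversine)
θ₁₃ = bearing MET8→RS7 = 260.208°,  θ₁₂ = bearing MET8→GPS-27 = 284.604°
dₓₜ = R·arcsin(sin δ₁₃ · sin(θ₁₃ − θ₁₂)) = 6378·arcsin(0.49450·sin(-24.396°)) = -1311.965 km
|dₓₜ| = 1311.965 km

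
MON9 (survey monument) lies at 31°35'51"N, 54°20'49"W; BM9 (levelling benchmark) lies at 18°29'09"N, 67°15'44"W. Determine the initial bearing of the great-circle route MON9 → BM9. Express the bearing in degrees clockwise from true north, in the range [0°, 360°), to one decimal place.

224.7°

MON9: φ = +31.59750°, λ = -54.34694°
BM9: φ = +18.48583°, λ = -67.26222°
Δλ = -12.9153°
y = sin Δλ · cos φ₂ = -0.211977
x = cos φ₁ sin φ₂ − sin φ₁ cos φ₂ cos Δλ = -0.214279
θ = atan2(y, x) = -135.3093° → 224.6907° (mod 360°)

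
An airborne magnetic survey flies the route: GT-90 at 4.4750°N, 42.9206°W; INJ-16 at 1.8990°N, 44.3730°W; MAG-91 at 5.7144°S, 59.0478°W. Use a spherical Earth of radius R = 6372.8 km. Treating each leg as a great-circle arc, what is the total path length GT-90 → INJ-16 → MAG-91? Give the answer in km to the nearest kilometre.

GT-90→INJ-16: c = 0.051593 rad, d = 328.79 km
INJ-16→MAG-91: c = 0.288247 rad, d = 1836.94 km
Total = 328.79 + 1836.94 = 2165.73 km

2166 km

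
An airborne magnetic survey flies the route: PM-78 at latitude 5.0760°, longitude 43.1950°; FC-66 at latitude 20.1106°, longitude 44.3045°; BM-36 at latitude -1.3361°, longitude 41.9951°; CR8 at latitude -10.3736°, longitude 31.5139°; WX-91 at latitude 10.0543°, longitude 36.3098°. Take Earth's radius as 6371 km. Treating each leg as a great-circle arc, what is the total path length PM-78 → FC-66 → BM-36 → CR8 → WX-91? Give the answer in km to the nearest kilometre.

7940 km

PM-78→FC-66: c = 0.263078 rad, d = 1676.07 km
FC-66→BM-36: c = 0.376395 rad, d = 2398.01 km
BM-36→CR8: c = 0.240674 rad, d = 1533.33 km
CR8→WX-91: c = 0.366126 rad, d = 2332.59 km
Total = 1676.07 + 2398.01 + 1533.33 + 2332.59 = 7940.01 km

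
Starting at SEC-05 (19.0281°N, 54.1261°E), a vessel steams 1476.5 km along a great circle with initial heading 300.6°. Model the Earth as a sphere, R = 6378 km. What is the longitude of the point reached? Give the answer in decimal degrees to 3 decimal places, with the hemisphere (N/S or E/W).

41.506°E

δ = d/R = 1476.5/6378 = 0.231499 rad
φ₂ = arcsin(sin φ₁ cos δ + cos φ₁ sin δ cos θ)
   = arcsin(0.32603·0.97332 + 0.94536·0.22944·0.50904) = 25.32457°
λ₂ = λ₁ + atan2(sin θ sin δ cos φ₁, cos δ − sin φ₁ sin φ₂) = 41.50620°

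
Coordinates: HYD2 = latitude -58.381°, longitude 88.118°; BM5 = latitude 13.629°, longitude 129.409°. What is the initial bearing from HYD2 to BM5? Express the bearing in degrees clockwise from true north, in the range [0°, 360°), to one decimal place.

40.7°

Δλ = 41.2910°
y = sin Δλ · cos φ₂ = 0.641303
x = cos φ₁ sin φ₂ − sin φ₁ cos φ₂ cos Δλ = 0.745349
θ = atan2(y, x) = 40.7089° → 40.7089° (mod 360°)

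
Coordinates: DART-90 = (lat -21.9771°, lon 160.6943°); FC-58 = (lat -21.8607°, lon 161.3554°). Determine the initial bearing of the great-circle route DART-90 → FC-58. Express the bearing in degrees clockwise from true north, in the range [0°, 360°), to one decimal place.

79.4°

Δλ = 0.6611°
y = sin Δλ · cos φ₂ = 0.010708
x = cos φ₁ sin φ₂ − sin φ₁ cos φ₂ cos Δλ = 0.002008
θ = atan2(y, x) = 79.3772° → 79.3772° (mod 360°)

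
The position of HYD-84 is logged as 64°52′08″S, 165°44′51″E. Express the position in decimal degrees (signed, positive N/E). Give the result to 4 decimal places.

lat: 64.8689° S → -64.8689°
lon: 165.7475° E → +165.7475°

-64.8689°, +165.7475°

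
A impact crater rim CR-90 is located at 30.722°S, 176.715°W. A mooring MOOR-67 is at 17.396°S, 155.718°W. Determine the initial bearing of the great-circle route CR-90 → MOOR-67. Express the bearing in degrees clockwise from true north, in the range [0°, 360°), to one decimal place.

Δλ = 20.9970°
y = sin Δλ · cos φ₂ = 0.341930
x = cos φ₁ sin φ₂ − sin φ₁ cos φ₂ cos Δλ = 0.198121
θ = atan2(y, x) = 59.9112° → 59.9112° (mod 360°)

59.9°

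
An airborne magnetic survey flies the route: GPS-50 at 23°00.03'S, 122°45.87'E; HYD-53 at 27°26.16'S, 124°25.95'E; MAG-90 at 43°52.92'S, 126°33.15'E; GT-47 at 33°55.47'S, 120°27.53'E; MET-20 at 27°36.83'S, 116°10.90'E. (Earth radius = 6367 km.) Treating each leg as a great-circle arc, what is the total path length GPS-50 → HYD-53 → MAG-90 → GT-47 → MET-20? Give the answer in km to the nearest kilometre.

4394 km

GPS-50: φ = -23.00050°, λ = +122.76450°
HYD-53: φ = -27.43600°, λ = +124.43250°
MAG-90: φ = -43.88200°, λ = +126.55250°
GT-47: φ = -33.92450°, λ = +120.45883°
MET-20: φ = -27.61383°, λ = +116.18167°
GPS-50→HYD-53: c = 0.081768 rad, d = 520.62 km
HYD-53→MAG-90: c = 0.288579 rad, d = 1837.38 km
MAG-90→GT-47: c = 0.192354 rad, d = 1224.72 km
GT-47→MET-20: c = 0.127422 rad, d = 811.30 km
Total = 520.62 + 1837.38 + 1224.72 + 811.30 = 4394.02 km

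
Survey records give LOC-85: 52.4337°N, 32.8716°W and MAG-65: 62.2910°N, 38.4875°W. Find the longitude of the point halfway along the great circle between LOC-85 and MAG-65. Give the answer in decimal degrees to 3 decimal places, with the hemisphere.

35.301°W

Bx = cos φ₂ cos Δλ = 0.462749,  By = cos φ₂ sin Δλ = -0.045503
φₘ = atan2(sin φ₁ + sin φ₂, √((cos φ₁ + Bx)² + By²)) = 57.39304°
λₘ = λ₁ + atan2(By, cos φ₁ + Bx) = -35.30118°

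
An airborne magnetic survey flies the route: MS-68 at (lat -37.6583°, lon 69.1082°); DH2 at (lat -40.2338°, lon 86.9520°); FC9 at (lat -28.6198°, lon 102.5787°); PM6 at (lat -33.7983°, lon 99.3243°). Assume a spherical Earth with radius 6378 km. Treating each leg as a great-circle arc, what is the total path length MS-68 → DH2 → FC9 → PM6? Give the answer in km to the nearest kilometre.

4149 km

MS-68→DH2: c = 0.245907 rad, d = 1568.40 km
DH2→FC9: c = 0.301959 rad, d = 1925.89 km
FC9→PM6: c = 0.102593 rad, d = 654.34 km
Total = 1568.40 + 1925.89 + 654.34 = 4148.63 km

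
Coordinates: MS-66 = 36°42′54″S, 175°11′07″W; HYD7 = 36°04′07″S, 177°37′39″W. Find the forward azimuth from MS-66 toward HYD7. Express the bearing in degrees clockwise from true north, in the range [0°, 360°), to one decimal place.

287.5°

MS-66: φ = -36.71500°, λ = -175.18528°
HYD7: φ = -36.06861°, λ = -177.62750°
Δλ = -2.4422°
y = sin Δλ · cos φ₂ = -0.034444
x = cos φ₁ sin φ₂ − sin φ₁ cos φ₂ cos Δλ = 0.010842
θ = atan2(y, x) = -72.5267° → 287.4733° (mod 360°)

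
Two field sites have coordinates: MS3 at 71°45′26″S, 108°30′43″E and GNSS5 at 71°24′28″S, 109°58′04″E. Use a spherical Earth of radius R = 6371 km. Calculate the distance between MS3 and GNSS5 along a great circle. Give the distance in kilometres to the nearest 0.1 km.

64.2 km

MS3: φ = -71.75722°, λ = +108.51194°
GNSS5: φ = -71.40778°, λ = +109.96778°
Δφ = 0.3494°,  Δλ = 1.4558°
a = sin²(Δφ/2) + cos φ₁ cos φ₂ sin²(Δλ/2) = 0.000025
c = 2·arcsin(√a) = 0.010081 rad = 0.5776°
d = R·c = 6371 × 0.010081 = 64.2 km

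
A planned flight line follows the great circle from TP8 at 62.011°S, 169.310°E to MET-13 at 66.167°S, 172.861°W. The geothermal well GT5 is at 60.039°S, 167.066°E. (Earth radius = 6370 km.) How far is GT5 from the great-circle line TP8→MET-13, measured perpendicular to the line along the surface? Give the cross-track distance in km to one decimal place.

δ₁₃ = central angle TP8→GT5 = 0.039296 rad  (haversine)
θ₁₃ = bearing TP8→GT5 = 330.148°,  θ₁₂ = bearing TP8→MET-13 = 125.916°
dₓₜ = R·arcsin(sin δ₁₃ · sin(θ₁₃ − θ₁₂)) = 6370·arcsin(0.03929·sin(204.233°)) = -102.717 km
|dₓₜ| = 102.717 km

102.7 km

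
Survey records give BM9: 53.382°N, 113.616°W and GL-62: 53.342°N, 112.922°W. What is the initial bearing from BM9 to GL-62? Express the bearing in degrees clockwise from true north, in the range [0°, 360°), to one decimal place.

95.2°

Δλ = 0.6940°
y = sin Δλ · cos φ₂ = 0.007231
x = cos φ₁ sin φ₂ − sin φ₁ cos φ₂ cos Δλ = -0.000663
θ = atan2(y, x) = 95.2382° → 95.2382° (mod 360°)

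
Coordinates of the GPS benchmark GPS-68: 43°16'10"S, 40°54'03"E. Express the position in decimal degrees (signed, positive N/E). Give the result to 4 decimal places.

-43.2694°, +40.9008°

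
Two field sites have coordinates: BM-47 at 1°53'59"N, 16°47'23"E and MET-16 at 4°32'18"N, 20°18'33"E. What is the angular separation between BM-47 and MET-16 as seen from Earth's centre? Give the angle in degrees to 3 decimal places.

4.394°

BM-47: φ = +1.89972°, λ = +16.78972°
MET-16: φ = +4.53833°, λ = +20.30917°
Δφ = 2.6386°,  Δλ = 3.5194°
a = sin²(Δφ/2) + cos φ₁ cos φ₂ sin²(Δλ/2) = 0.001470
c = 2·arcsin(√a) = 0.076690 rad = 4.3940°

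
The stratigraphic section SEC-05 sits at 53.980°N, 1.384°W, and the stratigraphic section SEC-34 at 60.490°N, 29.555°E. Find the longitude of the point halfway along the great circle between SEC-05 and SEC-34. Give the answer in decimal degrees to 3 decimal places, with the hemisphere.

12.685°E

Bx = cos φ₂ cos Δλ = 0.422489,  By = cos φ₂ sin Δλ = 0.253245
φₘ = atan2(sin φ₁ + sin φ₂, √((cos φ₁ + Bx)² + By²)) = 58.18199°
λₘ = λ₁ + atan2(By, cos φ₁ + Bx) = 12.68459°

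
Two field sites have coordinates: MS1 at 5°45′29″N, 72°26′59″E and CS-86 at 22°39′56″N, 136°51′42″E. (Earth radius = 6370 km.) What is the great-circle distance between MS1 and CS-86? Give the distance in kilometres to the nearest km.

7138 km

MS1: φ = +5.75806°, λ = +72.44972°
CS-86: φ = +22.66556°, λ = +136.86167°
Δφ = 16.9075°,  Δλ = 64.4119°
a = sin²(Δφ/2) + cos φ₁ cos φ₂ sin²(Δλ/2) = 0.282404
c = 2·arcsin(√a) = 1.120544 rad = 64.2024°
d = R·c = 6370 × 1.120544 = 7137.9 km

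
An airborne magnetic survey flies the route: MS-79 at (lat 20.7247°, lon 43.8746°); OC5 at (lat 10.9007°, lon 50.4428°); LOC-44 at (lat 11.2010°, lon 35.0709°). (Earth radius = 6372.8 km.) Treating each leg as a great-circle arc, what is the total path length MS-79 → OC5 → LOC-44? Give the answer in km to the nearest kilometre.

MS-79→OC5: c = 0.203781 rad, d = 1298.66 km
OC5→LOC-44: c = 0.263338 rad, d = 1678.20 km
Total = 1298.66 + 1678.20 = 2976.86 km

2977 km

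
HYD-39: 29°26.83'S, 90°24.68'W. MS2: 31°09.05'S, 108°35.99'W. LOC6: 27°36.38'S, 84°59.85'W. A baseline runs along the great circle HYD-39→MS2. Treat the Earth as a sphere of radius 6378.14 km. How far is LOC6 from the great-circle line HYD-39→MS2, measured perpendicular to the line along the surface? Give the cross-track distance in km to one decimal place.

HYD-39: φ = -29.44717°, λ = -90.41133°
MS2: φ = -31.15083°, λ = -108.59983°
LOC6: φ = -27.60633°, λ = -84.99750°
δ₁₃ = central angle HYD-39→LOC6 = 0.089005 rad  (haversine)
θ₁₃ = bearing HYD-39→LOC6 = 70.152°,  θ₁₂ = bearing HYD-39→MS2 = 259.243°
dₓₜ = R·arcsin(sin δ₁₃ · sin(θ₁₃ − θ₁₂)) = 6378.14·arcsin(0.08889·sin(-189.091°)) = 89.579 km
|dₓₜ| = 89.579 km

89.6 km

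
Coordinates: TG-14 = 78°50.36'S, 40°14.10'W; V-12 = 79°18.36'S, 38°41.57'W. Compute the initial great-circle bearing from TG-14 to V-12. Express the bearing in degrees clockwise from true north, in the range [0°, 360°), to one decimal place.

148.7°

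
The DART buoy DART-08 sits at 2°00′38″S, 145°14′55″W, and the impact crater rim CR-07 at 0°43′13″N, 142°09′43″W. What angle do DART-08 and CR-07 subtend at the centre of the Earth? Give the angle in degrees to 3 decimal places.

4.121°

DART-08: φ = -2.01056°, λ = -145.24861°
CR-07: φ = +0.72028°, λ = -142.16194°
Δφ = 2.7308°,  Δλ = 3.0867°
a = sin²(Δφ/2) + cos φ₁ cos φ₂ sin²(Δλ/2) = 0.001293
c = 2·arcsin(√a) = 0.071924 rad = 4.1209°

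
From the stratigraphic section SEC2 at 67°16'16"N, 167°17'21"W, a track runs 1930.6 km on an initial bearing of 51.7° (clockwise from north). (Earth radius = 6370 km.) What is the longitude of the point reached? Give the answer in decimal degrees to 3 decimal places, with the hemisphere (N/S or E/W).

SEC2: φ = +67.27111°, λ = -167.28917°
δ = d/R = 1930.6/6370 = 0.303077 rad
φ₂ = arcsin(sin φ₁ cos δ + cos φ₁ sin δ cos θ)
   = arcsin(0.92234·0.95442 + 0.38637·0.29846·0.61978) = 72.13383°
λ₂ = λ₁ + atan2(sin θ sin δ cos φ₁, cos δ − sin φ₁ sin φ₂) = -117.51972°

117.520°W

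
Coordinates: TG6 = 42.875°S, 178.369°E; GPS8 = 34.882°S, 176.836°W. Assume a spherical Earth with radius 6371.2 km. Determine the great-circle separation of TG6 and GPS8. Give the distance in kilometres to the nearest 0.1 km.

Δφ = 7.9930°,  Δλ = 4.7950°
a = sin²(Δφ/2) + cos φ₁ cos φ₂ sin²(Δλ/2) = 0.005909
c = 2·arcsin(√a) = 0.153898 rad = 8.8177°
d = R·c = 6371.2 × 0.153898 = 980.5 km

980.5 km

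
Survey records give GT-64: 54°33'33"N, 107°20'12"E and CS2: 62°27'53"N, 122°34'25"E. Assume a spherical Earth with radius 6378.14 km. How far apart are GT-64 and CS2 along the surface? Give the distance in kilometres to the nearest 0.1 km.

1242.9 km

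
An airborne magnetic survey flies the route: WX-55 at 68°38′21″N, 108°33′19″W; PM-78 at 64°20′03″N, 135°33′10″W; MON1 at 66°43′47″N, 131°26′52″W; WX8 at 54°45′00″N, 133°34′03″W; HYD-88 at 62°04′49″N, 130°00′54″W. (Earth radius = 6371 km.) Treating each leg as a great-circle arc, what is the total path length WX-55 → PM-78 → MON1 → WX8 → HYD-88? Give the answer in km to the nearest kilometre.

WX-55: φ = +68.63917°, λ = -108.55528°
PM-78: φ = +64.33417°, λ = -135.55278°
MON1: φ = +66.72972°, λ = -131.44778°
WX8: φ = +54.75000°, λ = -133.56750°
HYD-88: φ = +62.08028°, λ = -130.01500°
WX-55→PM-78: c = 0.200401 rad, d = 1276.75 km
PM-78→MON1: c = 0.051248 rad, d = 326.50 km
MON1→WX8: c = 0.209836 rad, d = 1336.86 km
WX8→HYD-88: c = 0.131945 rad, d = 840.62 km
Total = 1276.75 + 326.50 + 1336.86 + 840.62 = 3780.74 km

3781 km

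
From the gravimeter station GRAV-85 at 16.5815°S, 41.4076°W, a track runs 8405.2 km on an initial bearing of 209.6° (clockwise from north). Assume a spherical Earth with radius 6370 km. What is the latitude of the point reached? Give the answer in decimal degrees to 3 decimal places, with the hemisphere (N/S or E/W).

61.417°S

δ = d/R = 8405.2/6370 = 1.319498 rad
φ₂ = arcsin(sin φ₁ cos δ + cos φ₁ sin δ cos θ)
   = arcsin(-0.28538·0.24866 + 0.95841·0.96859·-0.86949) = -61.41698°
λ₂ = λ₁ + atan2(sin θ sin δ cos φ₁, cos δ − sin φ₁ sin φ₂) = -131.64954°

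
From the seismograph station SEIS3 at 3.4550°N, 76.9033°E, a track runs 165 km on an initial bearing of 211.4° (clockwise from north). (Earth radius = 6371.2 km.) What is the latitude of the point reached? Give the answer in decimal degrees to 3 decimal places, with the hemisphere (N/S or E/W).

δ = d/R = 165/6371.2 = 0.025898 rad
φ₂ = arcsin(sin φ₁ cos δ + cos φ₁ sin δ cos θ)
   = arcsin(0.06026·0.99966 + 0.99818·0.02589·-0.85355) = 2.18820°
λ₂ = λ₁ + atan2(sin θ sin δ cos φ₁, cos δ − sin φ₁ sin φ₂) = 76.12971°

2.188°N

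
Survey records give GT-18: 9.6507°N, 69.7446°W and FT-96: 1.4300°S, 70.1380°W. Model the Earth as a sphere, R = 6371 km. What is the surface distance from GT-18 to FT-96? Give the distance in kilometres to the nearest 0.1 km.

Δφ = -11.0807°,  Δλ = -0.3934°
a = sin²(Δφ/2) + cos φ₁ cos φ₂ sin²(Δλ/2) = 0.009333
c = 2·arcsin(√a) = 0.193516 rad = 11.0876°
d = R·c = 6371 × 0.193516 = 1232.9 km

1232.9 km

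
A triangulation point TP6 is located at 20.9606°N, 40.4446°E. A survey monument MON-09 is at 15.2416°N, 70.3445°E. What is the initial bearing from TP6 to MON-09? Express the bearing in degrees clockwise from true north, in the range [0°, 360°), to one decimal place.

96.4°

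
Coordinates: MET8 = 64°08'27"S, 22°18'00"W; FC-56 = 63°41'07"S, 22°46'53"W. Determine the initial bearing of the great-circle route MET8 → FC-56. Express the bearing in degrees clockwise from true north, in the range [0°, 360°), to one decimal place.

MET8: φ = -64.14083°, λ = -22.30000°
FC-56: φ = -63.68528°, λ = -22.78139°
Δλ = -0.4814°
y = sin Δλ · cos φ₂ = -0.003724
x = cos φ₁ sin φ₂ − sin φ₁ cos φ₂ cos Δλ = 0.007937
θ = atan2(y, x) = -25.1393° → 334.8607° (mod 360°)

334.9°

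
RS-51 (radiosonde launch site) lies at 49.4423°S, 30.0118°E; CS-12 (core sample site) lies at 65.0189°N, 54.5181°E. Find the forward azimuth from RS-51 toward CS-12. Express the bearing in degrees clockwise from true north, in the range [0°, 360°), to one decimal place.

11.2°

Δλ = 24.5063°
y = sin Δλ · cos φ₂ = 0.175175
x = cos φ₁ sin φ₂ − sin φ₁ cos φ₂ cos Δλ = 0.881338
θ = atan2(y, x) = 11.2416° → 11.2416° (mod 360°)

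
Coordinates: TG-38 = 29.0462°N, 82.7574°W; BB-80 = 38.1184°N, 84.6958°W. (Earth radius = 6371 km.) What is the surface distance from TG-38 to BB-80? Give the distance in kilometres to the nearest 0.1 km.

Δφ = 9.0722°,  Δλ = -1.9384°
a = sin²(Δφ/2) + cos φ₁ cos φ₂ sin²(Δλ/2) = 0.006452
c = 2·arcsin(√a) = 0.160817 rad = 9.2141°
d = R·c = 6371 × 0.160817 = 1024.6 km

1024.6 km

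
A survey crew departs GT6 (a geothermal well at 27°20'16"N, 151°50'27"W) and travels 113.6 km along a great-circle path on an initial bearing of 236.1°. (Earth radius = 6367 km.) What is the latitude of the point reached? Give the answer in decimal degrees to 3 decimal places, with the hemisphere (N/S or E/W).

26.764°N

GT6: φ = +27.33778°, λ = -151.84083°
δ = d/R = 113.6/6367 = 0.017842 rad
φ₂ = arcsin(sin φ₁ cos δ + cos φ₁ sin δ cos θ)
   = arcsin(0.45924·0.99984 + 0.88831·0.01784·-0.55775) = 26.76440°
λ₂ = λ₁ + atan2(sin θ sin δ cos φ₁, cos δ − sin φ₁ sin φ₂) = -152.79113°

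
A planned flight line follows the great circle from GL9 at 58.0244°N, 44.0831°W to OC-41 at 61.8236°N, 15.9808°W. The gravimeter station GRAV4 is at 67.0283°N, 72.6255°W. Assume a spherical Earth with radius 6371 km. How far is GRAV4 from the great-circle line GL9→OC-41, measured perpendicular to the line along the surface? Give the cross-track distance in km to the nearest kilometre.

δ₁₃ = central angle GL9→GRAV4 = 0.274506 rad  (haversine)
θ₁₃ = bearing GL9→GRAV4 = 316.534°,  θ₁₂ = bearing GL9→OC-41 = 62.969°
dₓₜ = R·arcsin(sin δ₁₃ · sin(θ₁₃ − θ₁₂)) = 6371·arcsin(0.27107·sin(253.565°)) = -1675.681 km
|dₓₜ| = 1675.681 km

1676 km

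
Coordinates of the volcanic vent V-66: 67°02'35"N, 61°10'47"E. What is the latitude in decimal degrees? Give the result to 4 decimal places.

67.0431°N

67° + 2′/60 + 35″/3600 = 67 + 0.03333 + 0.00972 = 67.0431°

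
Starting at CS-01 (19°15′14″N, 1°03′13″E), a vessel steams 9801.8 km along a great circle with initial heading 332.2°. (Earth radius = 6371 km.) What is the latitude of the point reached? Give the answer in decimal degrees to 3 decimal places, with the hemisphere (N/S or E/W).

57.706°N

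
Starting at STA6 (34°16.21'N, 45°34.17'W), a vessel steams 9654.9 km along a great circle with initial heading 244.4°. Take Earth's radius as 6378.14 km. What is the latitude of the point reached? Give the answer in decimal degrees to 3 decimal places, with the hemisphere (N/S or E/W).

18.928°S

STA6: φ = +34.27017°, λ = -45.56950°
δ = d/R = 9654.9/6378.14 = 1.513749 rad
φ₂ = arcsin(sin φ₁ cos δ + cos φ₁ sin δ cos θ)
   = arcsin(0.56310·0.05702 + 0.82639·0.99837·-0.43209) = -18.92833°
λ₂ = λ₁ + atan2(sin θ sin δ cos φ₁, cos δ − sin φ₁ sin φ₂) = -117.71457°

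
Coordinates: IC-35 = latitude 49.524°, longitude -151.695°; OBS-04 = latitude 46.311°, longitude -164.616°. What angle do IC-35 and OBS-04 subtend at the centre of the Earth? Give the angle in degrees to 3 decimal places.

Δφ = -3.2130°,  Δλ = -12.9210°
a = sin²(Δφ/2) + cos φ₁ cos φ₂ sin²(Δλ/2) = 0.006463
c = 2·arcsin(√a) = 0.160955 rad = 9.2220°

9.222°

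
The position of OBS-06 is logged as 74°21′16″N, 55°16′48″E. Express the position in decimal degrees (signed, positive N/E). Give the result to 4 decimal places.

lat: 74.3544° N → +74.3544°
lon: 55.2800° E → +55.2800°

+74.3544°, +55.2800°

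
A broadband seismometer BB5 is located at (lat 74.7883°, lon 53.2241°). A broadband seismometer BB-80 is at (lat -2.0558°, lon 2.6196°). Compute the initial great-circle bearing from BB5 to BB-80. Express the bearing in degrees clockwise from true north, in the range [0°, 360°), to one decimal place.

231.2°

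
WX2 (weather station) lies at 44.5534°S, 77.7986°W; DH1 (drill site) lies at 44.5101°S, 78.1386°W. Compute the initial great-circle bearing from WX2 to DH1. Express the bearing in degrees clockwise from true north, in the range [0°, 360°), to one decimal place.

280.0°

Δλ = -0.3400°
y = sin Δλ · cos φ₂ = -0.004232
x = cos φ₁ sin φ₂ − sin φ₁ cos φ₂ cos Δλ = 0.000747
θ = atan2(y, x) = -79.9902° → 280.0098° (mod 360°)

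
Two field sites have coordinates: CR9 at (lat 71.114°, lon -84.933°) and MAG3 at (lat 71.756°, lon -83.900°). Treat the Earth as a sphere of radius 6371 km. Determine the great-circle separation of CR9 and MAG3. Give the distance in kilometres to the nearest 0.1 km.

80.2 km

Δφ = 0.6420°,  Δλ = 1.0330°
a = sin²(Δφ/2) + cos φ₁ cos φ₂ sin²(Δλ/2) = 0.000040
c = 2·arcsin(√a) = 0.012589 rad = 0.7213°
d = R·c = 6371 × 0.012589 = 80.2 km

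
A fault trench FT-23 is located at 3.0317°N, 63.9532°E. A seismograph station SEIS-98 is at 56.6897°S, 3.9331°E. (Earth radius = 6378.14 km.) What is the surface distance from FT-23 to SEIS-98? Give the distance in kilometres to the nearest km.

Δφ = -59.7214°,  Δλ = -60.0201°
a = sin²(Δφ/2) + cos φ₁ cos φ₂ sin²(Δλ/2) = 0.385082
c = 2·arcsin(√a) = 1.338887 rad = 76.7126°
d = R·c = 6378.14 × 1.338887 = 8539.6 km

8540 km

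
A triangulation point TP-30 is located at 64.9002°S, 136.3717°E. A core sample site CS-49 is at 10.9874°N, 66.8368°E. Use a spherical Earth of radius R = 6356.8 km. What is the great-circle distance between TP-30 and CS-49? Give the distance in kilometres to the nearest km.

10157 km

Δφ = 75.8876°,  Δλ = -69.5349°
a = sin²(Δφ/2) + cos φ₁ cos φ₂ sin²(Δλ/2) = 0.513500
c = 2·arcsin(√a) = 1.597799 rad = 91.5472°
d = R·c = 6356.8 × 1.597799 = 10156.9 km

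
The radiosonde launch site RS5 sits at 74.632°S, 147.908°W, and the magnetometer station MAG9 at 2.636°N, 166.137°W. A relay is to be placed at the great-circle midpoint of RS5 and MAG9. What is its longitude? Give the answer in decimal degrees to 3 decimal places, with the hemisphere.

162.345°W

Bx = cos φ₂ cos Δλ = 0.948809,  By = cos φ₂ sin Δλ = -0.312485
φₘ = atan2(sin φ₁ + sin φ₂, √((cos φ₁ + Bx)² + By²)) = -36.22678°
λₘ = λ₁ + atan2(By, cos φ₁ + Bx) = -162.34462°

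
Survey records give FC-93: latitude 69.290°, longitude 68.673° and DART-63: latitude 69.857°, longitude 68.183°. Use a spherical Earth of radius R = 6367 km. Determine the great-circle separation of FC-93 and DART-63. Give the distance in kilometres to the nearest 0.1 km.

65.8 km

Δφ = 0.5670°,  Δλ = -0.4900°
a = sin²(Δφ/2) + cos φ₁ cos φ₂ sin²(Δλ/2) = 0.000027
c = 2·arcsin(√a) = 0.010336 rad = 0.5922°
d = R·c = 6367 × 0.010336 = 65.8 km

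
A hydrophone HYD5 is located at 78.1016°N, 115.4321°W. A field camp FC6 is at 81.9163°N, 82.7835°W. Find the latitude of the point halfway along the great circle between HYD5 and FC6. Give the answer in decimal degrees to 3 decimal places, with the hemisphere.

80.390°N

Bx = cos φ₂ cos Δλ = 0.118401,  By = cos φ₂ sin Δλ = 0.075862
φₘ = atan2(sin φ₁ + sin φ₂, √((cos φ₁ + Bx)² + By²)) = 80.38966°
λₘ = λ₁ + atan2(By, cos φ₁ + Bx) = -102.27676°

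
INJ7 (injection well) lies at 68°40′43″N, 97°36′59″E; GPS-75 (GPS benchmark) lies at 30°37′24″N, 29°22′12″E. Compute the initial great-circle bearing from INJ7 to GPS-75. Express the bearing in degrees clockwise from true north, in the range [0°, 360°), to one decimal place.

262.0°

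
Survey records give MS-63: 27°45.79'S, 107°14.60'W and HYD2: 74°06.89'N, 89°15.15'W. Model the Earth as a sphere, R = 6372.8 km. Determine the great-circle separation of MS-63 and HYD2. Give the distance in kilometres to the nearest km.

MS-63: φ = -27.76317°, λ = -107.24333°
HYD2: φ = +74.11483°, λ = -89.25250°
Δφ = 101.8780°,  Δλ = 17.9908°
a = sin²(Δφ/2) + cos φ₁ cos φ₂ sin²(Δλ/2) = 0.608835
c = 2·arcsin(√a) = 1.790224 rad = 102.5723°
d = R·c = 6372.8 × 1.790224 = 11408.7 km

11409 km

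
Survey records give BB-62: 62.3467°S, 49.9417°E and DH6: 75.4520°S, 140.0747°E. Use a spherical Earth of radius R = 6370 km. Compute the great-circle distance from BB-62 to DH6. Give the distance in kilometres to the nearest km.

3447 km

Δφ = -13.1053°,  Δλ = 90.1330°
a = sin²(Δφ/2) + cos φ₁ cos φ₂ sin²(Δλ/2) = 0.071449
c = 2·arcsin(√a) = 0.541180 rad = 31.0073°
d = R·c = 6370 × 0.541180 = 3447.3 km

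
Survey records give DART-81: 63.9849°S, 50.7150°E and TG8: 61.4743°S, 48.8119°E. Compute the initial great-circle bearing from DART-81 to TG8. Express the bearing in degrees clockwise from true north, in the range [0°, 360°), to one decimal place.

340.0°

Δλ = -1.9031°
y = sin Δλ · cos φ₂ = -0.015859
x = cos φ₁ sin φ₂ − sin φ₁ cos φ₂ cos Δλ = 0.043567
θ = atan2(y, x) = -20.0022° → 339.9978° (mod 360°)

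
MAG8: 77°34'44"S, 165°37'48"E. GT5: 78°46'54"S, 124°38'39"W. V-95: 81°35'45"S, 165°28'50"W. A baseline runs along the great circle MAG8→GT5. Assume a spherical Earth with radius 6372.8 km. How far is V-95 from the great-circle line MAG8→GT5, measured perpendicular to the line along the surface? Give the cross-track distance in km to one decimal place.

157.9 km

MAG8: φ = -77.57889°, λ = +165.63000°
GT5: φ = -78.78167°, λ = -124.64417°
V-95: φ = -81.59583°, λ = -165.48056°
δ₁₃ = central angle MAG8→V-95 = 0.112922 rad  (haversine)
θ₁₃ = bearing MAG8→V-95 = 141.198°,  θ₁₂ = bearing MAG8→GT5 = 128.497°
dₓₜ = R·arcsin(sin δ₁₃ · sin(θ₁₃ − θ₁₂)) = 6372.8·arcsin(0.11268·sin(12.700°)) = 157.889 km
|dₓₜ| = 157.889 km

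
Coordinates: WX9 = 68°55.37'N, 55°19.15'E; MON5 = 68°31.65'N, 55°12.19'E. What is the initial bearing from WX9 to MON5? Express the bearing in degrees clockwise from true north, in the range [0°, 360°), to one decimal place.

WX9: φ = +68.92283°, λ = +55.31917°
MON5: φ = +68.52750°, λ = +55.20317°
Δλ = -0.1160°
y = sin Δλ · cos φ₂ = -0.000741
x = cos φ₁ sin φ₂ − sin φ₁ cos φ₂ cos Δλ = -0.006899
θ = atan2(y, x) = -173.8688° → 186.1312° (mod 360°)

186.1°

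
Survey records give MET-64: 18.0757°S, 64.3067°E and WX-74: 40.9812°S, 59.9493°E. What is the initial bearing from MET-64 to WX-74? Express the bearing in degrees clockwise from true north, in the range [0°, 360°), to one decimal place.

188.4°

Δλ = -4.3574°
y = sin Δλ · cos φ₂ = -0.057357
x = cos φ₁ sin φ₂ − sin φ₁ cos φ₂ cos Δλ = -0.389889
θ = atan2(y, x) = -171.6311° → 188.3689° (mod 360°)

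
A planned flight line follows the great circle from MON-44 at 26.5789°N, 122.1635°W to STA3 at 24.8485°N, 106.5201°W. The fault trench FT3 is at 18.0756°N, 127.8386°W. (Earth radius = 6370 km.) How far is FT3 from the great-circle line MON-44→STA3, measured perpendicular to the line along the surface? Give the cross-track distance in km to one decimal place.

δ₁₃ = central angle MON-44→FT3 = 0.174345 rad  (haversine)
θ₁₃ = bearing MON-44→FT3 = 212.816°,  θ₁₂ = bearing MON-44→STA3 = 93.545°
dₓₜ = R·arcsin(sin δ₁₃ · sin(θ₁₃ − θ₁₂)) = 6370·arcsin(0.17346·sin(119.271°)) = 967.593 km
|dₓₜ| = 967.593 km

967.6 km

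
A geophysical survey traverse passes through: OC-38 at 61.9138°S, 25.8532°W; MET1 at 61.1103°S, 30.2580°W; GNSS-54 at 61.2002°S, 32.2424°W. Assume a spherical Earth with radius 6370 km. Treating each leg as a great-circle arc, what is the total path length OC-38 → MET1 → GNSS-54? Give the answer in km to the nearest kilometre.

OC-38→MET1: c = 0.039249 rad, d = 250.02 km
MET1→GNSS-54: c = 0.016782 rad, d = 106.90 km
Total = 250.02 + 106.90 = 356.92 km

357 km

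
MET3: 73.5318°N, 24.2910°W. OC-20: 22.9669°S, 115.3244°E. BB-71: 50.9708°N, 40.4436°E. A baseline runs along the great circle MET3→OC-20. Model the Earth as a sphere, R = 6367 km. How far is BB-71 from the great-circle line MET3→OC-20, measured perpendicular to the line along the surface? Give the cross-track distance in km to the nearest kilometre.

δ₁₃ = central angle MET3→BB-71 = 0.607374 rad  (haversine)
θ₁₃ = bearing MET3→BB-71 = 93.770°,  θ₁₂ = bearing MET3→OC-20 = 46.711°
dₓₜ = R·arcsin(sin δ₁₃ · sin(θ₁₃ − θ₁₂)) = 6367·arcsin(0.57071·sin(47.059°)) = 2744.283 km
|dₓₜ| = 2744.283 km

2744 km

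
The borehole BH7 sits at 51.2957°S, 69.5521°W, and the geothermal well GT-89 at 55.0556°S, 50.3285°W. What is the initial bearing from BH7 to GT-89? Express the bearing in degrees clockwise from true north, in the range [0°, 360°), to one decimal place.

115.6°

Δλ = 19.2236°
y = sin Δλ · cos φ₂ = 0.188591
x = cos φ₁ sin φ₂ − sin φ₁ cos φ₂ cos Δλ = -0.090499
θ = atan2(y, x) = 115.6349° → 115.6349° (mod 360°)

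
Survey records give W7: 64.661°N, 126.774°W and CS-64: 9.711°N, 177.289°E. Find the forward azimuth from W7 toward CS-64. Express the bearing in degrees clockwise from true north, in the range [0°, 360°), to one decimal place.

242.4°

Δλ = -55.9370°
y = sin Δλ · cos φ₂ = -0.816552
x = cos φ₁ sin φ₂ − sin φ₁ cos φ₂ cos Δλ = -0.426774
θ = atan2(y, x) = -117.5940° → 242.4060° (mod 360°)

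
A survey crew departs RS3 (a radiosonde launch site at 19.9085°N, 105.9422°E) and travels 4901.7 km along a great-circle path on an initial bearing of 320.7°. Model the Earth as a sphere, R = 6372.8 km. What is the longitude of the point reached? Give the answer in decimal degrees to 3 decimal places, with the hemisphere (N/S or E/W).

δ = d/R = 4901.7/6372.8 = 0.769160 rad
φ₂ = arcsin(sin φ₁ cos δ + cos φ₁ sin δ cos θ)
   = arcsin(0.34052·0.71850 + 0.94024·0.69553·0.77384) = 48.65329°
λ₂ = λ₁ + atan2(sin θ sin δ cos φ₁, cos δ − sin φ₁ sin φ₂) = 64.11709°

64.117°E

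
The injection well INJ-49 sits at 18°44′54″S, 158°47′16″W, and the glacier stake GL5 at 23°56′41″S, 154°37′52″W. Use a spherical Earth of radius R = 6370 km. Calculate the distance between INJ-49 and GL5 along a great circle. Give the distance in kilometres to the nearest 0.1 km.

INJ-49: φ = -18.74833°, λ = -158.78778°
GL5: φ = -23.94472°, λ = -154.63111°
Δφ = -5.1964°,  Δλ = 4.1567°
a = sin²(Δφ/2) + cos φ₁ cos φ₂ sin²(Δλ/2) = 0.003193
c = 2·arcsin(√a) = 0.113077 rad = 6.4788°
d = R·c = 6370 × 0.113077 = 720.3 km

720.3 km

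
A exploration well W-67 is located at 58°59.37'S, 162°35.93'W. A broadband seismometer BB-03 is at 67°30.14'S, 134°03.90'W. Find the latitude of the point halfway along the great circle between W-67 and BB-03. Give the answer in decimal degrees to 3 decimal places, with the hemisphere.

63.945°S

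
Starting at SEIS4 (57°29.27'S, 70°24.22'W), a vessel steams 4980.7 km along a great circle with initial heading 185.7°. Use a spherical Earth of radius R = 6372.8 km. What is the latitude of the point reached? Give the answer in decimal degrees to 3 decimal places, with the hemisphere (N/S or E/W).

SEIS4: φ = -57.48783°, λ = -70.40367°
δ = d/R = 4980.7/6372.8 = 0.781556 rad
φ₂ = arcsin(sin φ₁ cos δ + cos φ₁ sin δ cos θ)
   = arcsin(-0.84328·0.70982 + 0.53748·0.70438·-0.99506) = -77.23736°
λ₂ = λ₁ + atan2(sin θ sin δ cos φ₁, cos δ − sin φ₁ sin φ₂) = 128.05880°

77.237°S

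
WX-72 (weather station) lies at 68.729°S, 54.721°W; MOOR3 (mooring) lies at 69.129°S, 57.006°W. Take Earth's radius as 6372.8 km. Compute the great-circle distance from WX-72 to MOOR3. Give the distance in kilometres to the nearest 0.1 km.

101.6 km

Δφ = -0.4000°,  Δλ = -2.2850°
a = sin²(Δφ/2) + cos φ₁ cos φ₂ sin²(Δλ/2) = 0.000064
c = 2·arcsin(√a) = 0.015946 rad = 0.9136°
d = R·c = 6372.8 × 0.015946 = 101.6 km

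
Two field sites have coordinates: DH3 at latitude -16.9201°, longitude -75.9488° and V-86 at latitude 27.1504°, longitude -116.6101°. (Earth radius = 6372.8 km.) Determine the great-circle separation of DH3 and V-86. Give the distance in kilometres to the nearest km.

Δφ = 44.0705°,  Δλ = -40.6613°
a = sin²(Δφ/2) + cos φ₁ cos φ₂ sin²(Δλ/2) = 0.243520
c = 2·arcsin(√a) = 1.032166 rad = 59.1388°
d = R·c = 6372.8 × 1.032166 = 6577.8 km

6578 km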